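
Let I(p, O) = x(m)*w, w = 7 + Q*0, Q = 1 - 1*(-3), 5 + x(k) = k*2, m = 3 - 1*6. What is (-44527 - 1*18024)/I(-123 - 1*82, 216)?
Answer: 62551/77 ≈ 812.35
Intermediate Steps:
m = -3 (m = 3 - 6 = -3)
x(k) = -5 + 2*k (x(k) = -5 + k*2 = -5 + 2*k)
Q = 4 (Q = 1 + 3 = 4)
w = 7 (w = 7 + 4*0 = 7 + 0 = 7)
I(p, O) = -77 (I(p, O) = (-5 + 2*(-3))*7 = (-5 - 6)*7 = -11*7 = -77)
(-44527 - 1*18024)/I(-123 - 1*82, 216) = (-44527 - 1*18024)/(-77) = (-44527 - 18024)*(-1/77) = -62551*(-1/77) = 62551/77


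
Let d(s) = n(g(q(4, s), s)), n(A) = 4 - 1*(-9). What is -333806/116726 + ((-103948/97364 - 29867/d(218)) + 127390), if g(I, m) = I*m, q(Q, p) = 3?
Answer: 2310133865308297/18467979179 ≈ 1.2509e+5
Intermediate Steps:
n(A) = 13 (n(A) = 4 + 9 = 13)
d(s) = 13
-333806/116726 + ((-103948/97364 - 29867/d(218)) + 127390) = -333806/116726 + ((-103948/97364 - 29867/13) + 127390) = -333806*1/116726 + ((-103948*1/97364 - 29867*1/13) + 127390) = -166903/58363 + ((-25987/24341 - 29867/13) + 127390) = -166903/58363 + (-727330478/316433 + 127390) = -166903/58363 + 39583069392/316433 = 2310133865308297/18467979179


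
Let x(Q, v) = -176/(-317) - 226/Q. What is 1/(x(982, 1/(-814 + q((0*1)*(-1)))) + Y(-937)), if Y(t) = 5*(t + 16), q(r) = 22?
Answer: -155647/716703840 ≈ -0.00021717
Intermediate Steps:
x(Q, v) = 176/317 - 226/Q (x(Q, v) = -176*(-1/317) - 226/Q = 176/317 - 226/Q)
Y(t) = 80 + 5*t (Y(t) = 5*(16 + t) = 80 + 5*t)
1/(x(982, 1/(-814 + q((0*1)*(-1)))) + Y(-937)) = 1/((176/317 - 226/982) + (80 + 5*(-937))) = 1/((176/317 - 226*1/982) + (80 - 4685)) = 1/((176/317 - 113/491) - 4605) = 1/(50595/155647 - 4605) = 1/(-716703840/155647) = -155647/716703840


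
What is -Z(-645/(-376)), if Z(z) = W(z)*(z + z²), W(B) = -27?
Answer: 17780715/141376 ≈ 125.77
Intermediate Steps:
Z(z) = -27*z - 27*z² (Z(z) = -27*(z + z²) = -27*z - 27*z²)
-Z(-645/(-376)) = -(-27)*(-645/(-376))*(1 - 645/(-376)) = -(-27)*(-645*(-1/376))*(1 - 645*(-1/376)) = -(-27)*645*(1 + 645/376)/376 = -(-27)*645*1021/(376*376) = -1*(-17780715/141376) = 17780715/141376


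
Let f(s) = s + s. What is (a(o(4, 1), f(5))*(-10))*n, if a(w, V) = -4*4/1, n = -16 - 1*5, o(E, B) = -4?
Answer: -3360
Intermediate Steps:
n = -21 (n = -16 - 5 = -21)
f(s) = 2*s
a(w, V) = -16 (a(w, V) = -16*1 = -16)
(a(o(4, 1), f(5))*(-10))*n = -16*(-10)*(-21) = 160*(-21) = -3360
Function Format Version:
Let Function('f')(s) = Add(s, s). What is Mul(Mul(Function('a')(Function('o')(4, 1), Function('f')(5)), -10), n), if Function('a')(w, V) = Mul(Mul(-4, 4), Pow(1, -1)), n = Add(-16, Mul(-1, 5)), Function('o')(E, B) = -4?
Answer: -3360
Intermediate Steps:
n = -21 (n = Add(-16, -5) = -21)
Function('f')(s) = Mul(2, s)
Function('a')(w, V) = -16 (Function('a')(w, V) = Mul(-16, 1) = -16)
Mul(Mul(Function('a')(Function('o')(4, 1), Function('f')(5)), -10), n) = Mul(Mul(-16, -10), -21) = Mul(160, -21) = -3360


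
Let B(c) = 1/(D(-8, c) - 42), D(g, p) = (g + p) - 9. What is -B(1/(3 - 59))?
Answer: 56/3305 ≈ 0.016944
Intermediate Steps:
D(g, p) = -9 + g + p
B(c) = 1/(-59 + c) (B(c) = 1/((-9 - 8 + c) - 42) = 1/((-17 + c) - 42) = 1/(-59 + c))
-B(1/(3 - 59)) = -1/(-59 + 1/(3 - 59)) = -1/(-59 + 1/(-56)) = -1/(-59 - 1/56) = -1/(-3305/56) = -1*(-56/3305) = 56/3305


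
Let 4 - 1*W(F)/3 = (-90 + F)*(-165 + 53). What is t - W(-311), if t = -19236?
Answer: 115488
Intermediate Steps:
W(F) = -30228 + 336*F (W(F) = 12 - 3*(-90 + F)*(-165 + 53) = 12 - 3*(-90 + F)*(-112) = 12 - 3*(10080 - 112*F) = 12 + (-30240 + 336*F) = -30228 + 336*F)
t - W(-311) = -19236 - (-30228 + 336*(-311)) = -19236 - (-30228 - 104496) = -19236 - 1*(-134724) = -19236 + 134724 = 115488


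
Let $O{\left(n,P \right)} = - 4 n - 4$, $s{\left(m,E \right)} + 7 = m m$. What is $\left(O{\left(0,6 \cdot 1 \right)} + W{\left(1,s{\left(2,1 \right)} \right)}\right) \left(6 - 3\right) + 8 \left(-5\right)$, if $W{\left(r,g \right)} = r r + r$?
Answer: $-46$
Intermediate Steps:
$s{\left(m,E \right)} = -7 + m^{2}$ ($s{\left(m,E \right)} = -7 + m m = -7 + m^{2}$)
$O{\left(n,P \right)} = -4 - 4 n$
$W{\left(r,g \right)} = r + r^{2}$ ($W{\left(r,g \right)} = r^{2} + r = r + r^{2}$)
$\left(O{\left(0,6 \cdot 1 \right)} + W{\left(1,s{\left(2,1 \right)} \right)}\right) \left(6 - 3\right) + 8 \left(-5\right) = \left(\left(-4 - 0\right) + 1 \left(1 + 1\right)\right) \left(6 - 3\right) + 8 \left(-5\right) = \left(\left(-4 + 0\right) + 1 \cdot 2\right) 3 - 40 = \left(-4 + 2\right) 3 - 40 = \left(-2\right) 3 - 40 = -6 - 40 = -46$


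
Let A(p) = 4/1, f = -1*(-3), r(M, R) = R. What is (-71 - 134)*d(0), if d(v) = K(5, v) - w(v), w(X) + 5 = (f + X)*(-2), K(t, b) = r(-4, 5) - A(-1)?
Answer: -2460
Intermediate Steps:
f = 3
A(p) = 4 (A(p) = 4*1 = 4)
K(t, b) = 1 (K(t, b) = 5 - 1*4 = 5 - 4 = 1)
w(X) = -11 - 2*X (w(X) = -5 + (3 + X)*(-2) = -5 + (-6 - 2*X) = -11 - 2*X)
d(v) = 12 + 2*v (d(v) = 1 - (-11 - 2*v) = 1 + (11 + 2*v) = 12 + 2*v)
(-71 - 134)*d(0) = (-71 - 134)*(12 + 2*0) = -205*(12 + 0) = -205*12 = -2460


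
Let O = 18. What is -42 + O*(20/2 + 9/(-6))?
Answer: 111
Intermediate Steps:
-42 + O*(20/2 + 9/(-6)) = -42 + 18*(20/2 + 9/(-6)) = -42 + 18*(20*(1/2) + 9*(-1/6)) = -42 + 18*(10 - 3/2) = -42 + 18*(17/2) = -42 + 153 = 111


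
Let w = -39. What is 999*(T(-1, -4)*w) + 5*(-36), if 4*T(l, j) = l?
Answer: 38241/4 ≈ 9560.3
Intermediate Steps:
T(l, j) = l/4
999*(T(-1, -4)*w) + 5*(-36) = 999*(((¼)*(-1))*(-39)) + 5*(-36) = 999*(-¼*(-39)) - 180 = 999*(39/4) - 180 = 38961/4 - 180 = 38241/4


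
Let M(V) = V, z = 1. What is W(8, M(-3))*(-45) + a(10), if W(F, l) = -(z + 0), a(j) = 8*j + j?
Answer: 135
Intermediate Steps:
a(j) = 9*j
W(F, l) = -1 (W(F, l) = -(1 + 0) = -1*1 = -1)
W(8, M(-3))*(-45) + a(10) = -1*(-45) + 9*10 = 45 + 90 = 135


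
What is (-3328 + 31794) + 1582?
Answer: 30048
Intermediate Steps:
(-3328 + 31794) + 1582 = 28466 + 1582 = 30048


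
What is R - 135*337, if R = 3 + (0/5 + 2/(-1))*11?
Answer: -45514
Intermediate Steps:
R = -19 (R = 3 + (0*(⅕) + 2*(-1))*11 = 3 + (0 - 2)*11 = 3 - 2*11 = 3 - 22 = -19)
R - 135*337 = -19 - 135*337 = -19 - 45495 = -45514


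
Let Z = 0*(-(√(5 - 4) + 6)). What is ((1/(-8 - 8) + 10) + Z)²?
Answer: 25281/256 ≈ 98.754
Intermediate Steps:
Z = 0 (Z = 0*(-(√1 + 6)) = 0*(-(1 + 6)) = 0*(-1*7) = 0*(-7) = 0)
((1/(-8 - 8) + 10) + Z)² = ((1/(-8 - 8) + 10) + 0)² = ((1/(-16) + 10) + 0)² = ((-1/16 + 10) + 0)² = (159/16 + 0)² = (159/16)² = 25281/256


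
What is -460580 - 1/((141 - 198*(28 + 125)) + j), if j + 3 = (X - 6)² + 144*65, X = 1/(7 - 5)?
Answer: -38257156536/83063 ≈ -4.6058e+5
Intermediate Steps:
X = ½ (X = 1/2 = ½ ≈ 0.50000)
j = 37549/4 (j = -3 + ((½ - 6)² + 144*65) = -3 + ((-11/2)² + 9360) = -3 + (121/4 + 9360) = -3 + 37561/4 = 37549/4 ≈ 9387.3)
-460580 - 1/((141 - 198*(28 + 125)) + j) = -460580 - 1/((141 - 198*(28 + 125)) + 37549/4) = -460580 - 1/((141 - 198*153) + 37549/4) = -460580 - 1/((141 - 30294) + 37549/4) = -460580 - 1/(-30153 + 37549/4) = -460580 - 1/(-83063/4) = -460580 - 1*(-4/83063) = -460580 + 4/83063 = -38257156536/83063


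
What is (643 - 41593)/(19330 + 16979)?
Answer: -150/133 ≈ -1.1278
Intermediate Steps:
(643 - 41593)/(19330 + 16979) = -40950/36309 = -40950*1/36309 = -150/133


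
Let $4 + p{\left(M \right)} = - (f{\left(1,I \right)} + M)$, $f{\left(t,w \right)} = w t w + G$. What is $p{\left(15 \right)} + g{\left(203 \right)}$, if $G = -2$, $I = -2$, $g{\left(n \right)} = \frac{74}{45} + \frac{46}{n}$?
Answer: $- \frac{174743}{9135} \approx -19.129$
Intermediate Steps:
$g{\left(n \right)} = \frac{74}{45} + \frac{46}{n}$ ($g{\left(n \right)} = 74 \cdot \frac{1}{45} + \frac{46}{n} = \frac{74}{45} + \frac{46}{n}$)
$f{\left(t,w \right)} = -2 + t w^{2}$ ($f{\left(t,w \right)} = w t w - 2 = t w w - 2 = t w^{2} - 2 = -2 + t w^{2}$)
$p{\left(M \right)} = -6 - M$ ($p{\left(M \right)} = -4 - \left(\left(-2 + 1 \left(-2\right)^{2}\right) + M\right) = -4 - \left(\left(-2 + 1 \cdot 4\right) + M\right) = -4 - \left(\left(-2 + 4\right) + M\right) = -4 - \left(2 + M\right) = -6 - M$)
$p{\left(15 \right)} + g{\left(203 \right)} = \left(-6 - 15\right) + \left(\frac{74}{45} + \frac{46}{203}\right) = \left(-6 - 15\right) + \left(\frac{74}{45} + 46 \cdot \frac{1}{203}\right) = -21 + \left(\frac{74}{45} + \frac{46}{203}\right) = -21 + \frac{17092}{9135} = - \frac{174743}{9135}$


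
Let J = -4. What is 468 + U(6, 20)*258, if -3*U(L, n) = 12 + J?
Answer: -220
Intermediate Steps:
U(L, n) = -8/3 (U(L, n) = -(12 - 4)/3 = -1/3*8 = -8/3)
468 + U(6, 20)*258 = 468 - 8/3*258 = 468 - 688 = -220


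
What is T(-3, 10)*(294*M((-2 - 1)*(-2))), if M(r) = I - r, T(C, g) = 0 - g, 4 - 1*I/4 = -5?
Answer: -88200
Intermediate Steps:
I = 36 (I = 16 - 4*(-5) = 16 + 20 = 36)
T(C, g) = -g
M(r) = 36 - r
T(-3, 10)*(294*M((-2 - 1)*(-2))) = (-1*10)*(294*(36 - (-2 - 1)*(-2))) = -2940*(36 - (-3)*(-2)) = -2940*(36 - 1*6) = -2940*(36 - 6) = -2940*30 = -10*8820 = -88200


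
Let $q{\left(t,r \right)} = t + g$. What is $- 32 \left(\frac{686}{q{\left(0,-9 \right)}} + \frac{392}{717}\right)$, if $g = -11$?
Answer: $\frac{15601600}{7887} \approx 1978.1$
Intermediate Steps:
$q{\left(t,r \right)} = -11 + t$ ($q{\left(t,r \right)} = t - 11 = -11 + t$)
$- 32 \left(\frac{686}{q{\left(0,-9 \right)}} + \frac{392}{717}\right) = - 32 \left(\frac{686}{-11 + 0} + \frac{392}{717}\right) = - 32 \left(\frac{686}{-11} + 392 \cdot \frac{1}{717}\right) = - 32 \left(686 \left(- \frac{1}{11}\right) + \frac{392}{717}\right) = - 32 \left(- \frac{686}{11} + \frac{392}{717}\right) = \left(-32\right) \left(- \frac{487550}{7887}\right) = \frac{15601600}{7887}$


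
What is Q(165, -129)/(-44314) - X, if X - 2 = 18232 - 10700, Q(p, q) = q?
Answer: -333861547/44314 ≈ -7534.0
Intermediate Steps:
X = 7534 (X = 2 + (18232 - 10700) = 2 + 7532 = 7534)
Q(165, -129)/(-44314) - X = -129/(-44314) - 1*7534 = -129*(-1/44314) - 7534 = 129/44314 - 7534 = -333861547/44314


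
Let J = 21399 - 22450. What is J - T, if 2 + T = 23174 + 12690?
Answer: -36913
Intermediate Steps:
J = -1051
T = 35862 (T = -2 + (23174 + 12690) = -2 + 35864 = 35862)
J - T = -1051 - 1*35862 = -1051 - 35862 = -36913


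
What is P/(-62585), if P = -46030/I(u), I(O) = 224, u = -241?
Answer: 4603/1401904 ≈ 0.0032834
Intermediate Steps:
P = -23015/112 (P = -46030/224 = -46030*1/224 = -23015/112 ≈ -205.49)
P/(-62585) = -23015/112/(-62585) = -23015/112*(-1/62585) = 4603/1401904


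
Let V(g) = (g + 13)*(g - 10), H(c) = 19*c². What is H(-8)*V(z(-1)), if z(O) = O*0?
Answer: -158080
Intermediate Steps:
z(O) = 0
V(g) = (-10 + g)*(13 + g) (V(g) = (13 + g)*(-10 + g) = (-10 + g)*(13 + g))
H(-8)*V(z(-1)) = (19*(-8)²)*(-130 + 0² + 3*0) = (19*64)*(-130 + 0 + 0) = 1216*(-130) = -158080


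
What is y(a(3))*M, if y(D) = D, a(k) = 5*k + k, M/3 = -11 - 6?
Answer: -918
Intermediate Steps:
M = -51 (M = 3*(-11 - 6) = 3*(-17) = -51)
a(k) = 6*k
y(a(3))*M = (6*3)*(-51) = 18*(-51) = -918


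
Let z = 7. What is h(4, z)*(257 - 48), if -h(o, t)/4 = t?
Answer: -5852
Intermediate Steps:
h(o, t) = -4*t
h(4, z)*(257 - 48) = (-4*7)*(257 - 48) = -28*209 = -5852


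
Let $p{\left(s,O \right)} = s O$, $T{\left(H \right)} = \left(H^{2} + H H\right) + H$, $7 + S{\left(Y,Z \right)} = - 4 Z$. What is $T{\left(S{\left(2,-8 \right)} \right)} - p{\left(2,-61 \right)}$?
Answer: $1397$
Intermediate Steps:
$S{\left(Y,Z \right)} = -7 - 4 Z$
$T{\left(H \right)} = H + 2 H^{2}$ ($T{\left(H \right)} = \left(H^{2} + H^{2}\right) + H = 2 H^{2} + H = H + 2 H^{2}$)
$p{\left(s,O \right)} = O s$
$T{\left(S{\left(2,-8 \right)} \right)} - p{\left(2,-61 \right)} = \left(-7 - -32\right) \left(1 + 2 \left(-7 - -32\right)\right) - \left(-61\right) 2 = \left(-7 + 32\right) \left(1 + 2 \left(-7 + 32\right)\right) - -122 = 25 \left(1 + 2 \cdot 25\right) + 122 = 25 \left(1 + 50\right) + 122 = 25 \cdot 51 + 122 = 1275 + 122 = 1397$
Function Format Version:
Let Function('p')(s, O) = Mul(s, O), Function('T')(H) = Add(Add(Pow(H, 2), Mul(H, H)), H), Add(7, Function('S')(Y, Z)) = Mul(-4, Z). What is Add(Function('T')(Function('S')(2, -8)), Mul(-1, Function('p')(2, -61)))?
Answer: 1397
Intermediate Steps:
Function('S')(Y, Z) = Add(-7, Mul(-4, Z))
Function('T')(H) = Add(H, Mul(2, Pow(H, 2))) (Function('T')(H) = Add(Add(Pow(H, 2), Pow(H, 2)), H) = Add(Mul(2, Pow(H, 2)), H) = Add(H, Mul(2, Pow(H, 2))))
Function('p')(s, O) = Mul(O, s)
Add(Function('T')(Function('S')(2, -8)), Mul(-1, Function('p')(2, -61))) = Add(Mul(Add(-7, Mul(-4, -8)), Add(1, Mul(2, Add(-7, Mul(-4, -8))))), Mul(-1, Mul(-61, 2))) = Add(Mul(Add(-7, 32), Add(1, Mul(2, Add(-7, 32)))), Mul(-1, -122)) = Add(Mul(25, Add(1, Mul(2, 25))), 122) = Add(Mul(25, Add(1, 50)), 122) = Add(Mul(25, 51), 122) = Add(1275, 122) = 1397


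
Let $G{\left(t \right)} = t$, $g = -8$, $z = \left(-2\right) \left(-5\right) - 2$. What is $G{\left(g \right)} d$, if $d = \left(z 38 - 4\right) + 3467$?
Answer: $-30136$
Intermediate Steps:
$z = 8$ ($z = 10 - 2 = 8$)
$d = 3767$ ($d = \left(8 \cdot 38 - 4\right) + 3467 = \left(304 - 4\right) + 3467 = 300 + 3467 = 3767$)
$G{\left(g \right)} d = \left(-8\right) 3767 = -30136$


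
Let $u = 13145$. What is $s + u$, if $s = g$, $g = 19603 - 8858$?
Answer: $23890$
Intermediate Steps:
$g = 10745$
$s = 10745$
$s + u = 10745 + 13145 = 23890$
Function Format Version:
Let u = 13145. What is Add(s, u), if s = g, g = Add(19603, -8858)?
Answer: 23890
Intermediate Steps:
g = 10745
s = 10745
Add(s, u) = Add(10745, 13145) = 23890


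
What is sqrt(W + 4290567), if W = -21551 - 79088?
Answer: 2*sqrt(1047482) ≈ 2046.9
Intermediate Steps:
W = -100639
sqrt(W + 4290567) = sqrt(-100639 + 4290567) = sqrt(4189928) = 2*sqrt(1047482)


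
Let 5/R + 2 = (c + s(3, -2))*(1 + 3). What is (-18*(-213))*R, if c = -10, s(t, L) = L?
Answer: -1917/5 ≈ -383.40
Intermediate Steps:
R = -⅒ (R = 5/(-2 + (-10 - 2)*(1 + 3)) = 5/(-2 - 12*4) = 5/(-2 - 48) = 5/(-50) = 5*(-1/50) = -⅒ ≈ -0.10000)
(-18*(-213))*R = -18*(-213)*(-⅒) = 3834*(-⅒) = -1917/5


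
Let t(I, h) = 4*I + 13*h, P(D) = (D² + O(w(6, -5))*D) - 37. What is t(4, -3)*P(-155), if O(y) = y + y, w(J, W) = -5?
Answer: -587374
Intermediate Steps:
O(y) = 2*y
P(D) = -37 + D² - 10*D (P(D) = (D² + (2*(-5))*D) - 37 = (D² - 10*D) - 37 = -37 + D² - 10*D)
t(4, -3)*P(-155) = (4*4 + 13*(-3))*(-37 + (-155)² - 10*(-155)) = (16 - 39)*(-37 + 24025 + 1550) = -23*25538 = -587374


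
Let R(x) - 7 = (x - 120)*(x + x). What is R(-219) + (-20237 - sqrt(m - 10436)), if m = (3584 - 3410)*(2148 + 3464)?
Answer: 128252 - 2*sqrt(241513) ≈ 1.2727e+5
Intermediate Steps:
m = 976488 (m = 174*5612 = 976488)
R(x) = 7 + 2*x*(-120 + x) (R(x) = 7 + (x - 120)*(x + x) = 7 + (-120 + x)*(2*x) = 7 + 2*x*(-120 + x))
R(-219) + (-20237 - sqrt(m - 10436)) = (7 - 240*(-219) + 2*(-219)**2) + (-20237 - sqrt(976488 - 10436)) = (7 + 52560 + 2*47961) + (-20237 - sqrt(966052)) = (7 + 52560 + 95922) + (-20237 - 2*sqrt(241513)) = 148489 + (-20237 - 2*sqrt(241513)) = 128252 - 2*sqrt(241513)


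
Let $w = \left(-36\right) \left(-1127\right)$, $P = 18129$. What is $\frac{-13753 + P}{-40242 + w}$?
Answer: $\frac{2188}{165} \approx 13.261$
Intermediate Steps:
$w = 40572$
$\frac{-13753 + P}{-40242 + w} = \frac{-13753 + 18129}{-40242 + 40572} = \frac{4376}{330} = 4376 \cdot \frac{1}{330} = \frac{2188}{165}$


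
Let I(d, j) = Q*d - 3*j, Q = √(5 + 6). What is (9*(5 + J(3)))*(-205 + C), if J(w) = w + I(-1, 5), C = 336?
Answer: -8253 - 1179*√11 ≈ -12163.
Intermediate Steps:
Q = √11 ≈ 3.3166
I(d, j) = -3*j + d*√11 (I(d, j) = √11*d - 3*j = d*√11 - 3*j = -3*j + d*√11)
J(w) = -15 + w - √11 (J(w) = w + (-3*5 - √11) = w + (-15 - √11) = -15 + w - √11)
(9*(5 + J(3)))*(-205 + C) = (9*(5 + (-15 + 3 - √11)))*(-205 + 336) = (9*(5 + (-12 - √11)))*131 = (9*(-7 - √11))*131 = (-63 - 9*√11)*131 = -8253 - 1179*√11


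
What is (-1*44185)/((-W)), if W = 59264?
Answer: 44185/59264 ≈ 0.74556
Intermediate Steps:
(-1*44185)/((-W)) = (-1*44185)/((-1*59264)) = -44185/(-59264) = -44185*(-1/59264) = 44185/59264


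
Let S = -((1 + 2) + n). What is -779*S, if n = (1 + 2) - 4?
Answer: 1558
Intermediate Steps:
n = -1 (n = 3 - 4 = -1)
S = -2 (S = -((1 + 2) - 1) = -(3 - 1) = -1*2 = -2)
-779*S = -779*(-2) = 1558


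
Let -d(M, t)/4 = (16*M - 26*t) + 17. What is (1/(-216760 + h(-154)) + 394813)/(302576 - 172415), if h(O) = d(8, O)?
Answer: 30710660809/10124616772 ≈ 3.0333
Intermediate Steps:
d(M, t) = -68 - 64*M + 104*t (d(M, t) = -4*((16*M - 26*t) + 17) = -4*((-26*t + 16*M) + 17) = -4*(17 - 26*t + 16*M) = -68 - 64*M + 104*t)
h(O) = -580 + 104*O (h(O) = -68 - 64*8 + 104*O = -68 - 512 + 104*O = -580 + 104*O)
(1/(-216760 + h(-154)) + 394813)/(302576 - 172415) = (1/(-216760 + (-580 + 104*(-154))) + 394813)/(302576 - 172415) = (1/(-216760 + (-580 - 16016)) + 394813)/130161 = (1/(-216760 - 16596) + 394813)*(1/130161) = (1/(-233356) + 394813)*(1/130161) = (-1/233356 + 394813)*(1/130161) = (92131982427/233356)*(1/130161) = 30710660809/10124616772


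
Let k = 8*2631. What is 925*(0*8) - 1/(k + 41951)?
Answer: -1/62999 ≈ -1.5873e-5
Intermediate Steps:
k = 21048
925*(0*8) - 1/(k + 41951) = 925*(0*8) - 1/(21048 + 41951) = 925*0 - 1/62999 = 0 - 1*1/62999 = 0 - 1/62999 = -1/62999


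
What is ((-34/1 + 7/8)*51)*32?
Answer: -54060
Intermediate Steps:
((-34/1 + 7/8)*51)*32 = ((-34*1 + 7*(⅛))*51)*32 = ((-34 + 7/8)*51)*32 = -265/8*51*32 = -13515/8*32 = -54060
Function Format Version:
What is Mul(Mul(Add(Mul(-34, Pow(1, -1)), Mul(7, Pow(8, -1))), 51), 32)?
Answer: -54060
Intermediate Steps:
Mul(Mul(Add(Mul(-34, Pow(1, -1)), Mul(7, Pow(8, -1))), 51), 32) = Mul(Mul(Add(Mul(-34, 1), Mul(7, Rational(1, 8))), 51), 32) = Mul(Mul(Add(-34, Rational(7, 8)), 51), 32) = Mul(Mul(Rational(-265, 8), 51), 32) = Mul(Rational(-13515, 8), 32) = -54060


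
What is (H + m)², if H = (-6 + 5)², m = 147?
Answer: 21904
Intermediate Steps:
H = 1 (H = (-1)² = 1)
(H + m)² = (1 + 147)² = 148² = 21904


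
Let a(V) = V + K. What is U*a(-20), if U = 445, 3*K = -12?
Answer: -10680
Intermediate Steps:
K = -4 (K = (1/3)*(-12) = -4)
a(V) = -4 + V (a(V) = V - 4 = -4 + V)
U*a(-20) = 445*(-4 - 20) = 445*(-24) = -10680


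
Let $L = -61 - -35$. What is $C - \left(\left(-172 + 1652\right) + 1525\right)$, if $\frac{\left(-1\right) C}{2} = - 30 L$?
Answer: $-4565$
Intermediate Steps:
$L = -26$ ($L = -61 + 35 = -26$)
$C = -1560$ ($C = - 2 \left(\left(-30\right) \left(-26\right)\right) = \left(-2\right) 780 = -1560$)
$C - \left(\left(-172 + 1652\right) + 1525\right) = -1560 - \left(\left(-172 + 1652\right) + 1525\right) = -1560 - \left(1480 + 1525\right) = -1560 - 3005 = -4565$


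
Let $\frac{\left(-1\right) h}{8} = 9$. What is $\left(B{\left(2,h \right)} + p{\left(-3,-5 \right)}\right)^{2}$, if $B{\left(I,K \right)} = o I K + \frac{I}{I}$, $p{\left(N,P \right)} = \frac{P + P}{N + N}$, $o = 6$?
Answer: $\frac{6677056}{9} \approx 7.419 \cdot 10^{5}$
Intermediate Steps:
$h = -72$ ($h = \left(-8\right) 9 = -72$)
$p{\left(N,P \right)} = \frac{P}{N}$ ($p{\left(N,P \right)} = \frac{2 P}{2 N} = 2 P \frac{1}{2 N} = \frac{P}{N}$)
$B{\left(I,K \right)} = 1 + 6 I K$ ($B{\left(I,K \right)} = 6 I K + \frac{I}{I} = 6 I K + 1 = 1 + 6 I K$)
$\left(B{\left(2,h \right)} + p{\left(-3,-5 \right)}\right)^{2} = \left(\left(1 + 6 \cdot 2 \left(-72\right)\right) - \frac{5}{-3}\right)^{2} = \left(\left(1 - 864\right) - - \frac{5}{3}\right)^{2} = \left(-863 + \frac{5}{3}\right)^{2} = \left(- \frac{2584}{3}\right)^{2} = \frac{6677056}{9}$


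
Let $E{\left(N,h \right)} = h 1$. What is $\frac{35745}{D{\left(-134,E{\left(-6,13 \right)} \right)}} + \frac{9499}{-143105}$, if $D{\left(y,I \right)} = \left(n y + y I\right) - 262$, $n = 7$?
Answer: $- \frac{5143234283}{421014910} \approx -12.216$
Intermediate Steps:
$E{\left(N,h \right)} = h$
$D{\left(y,I \right)} = -262 + 7 y + I y$ ($D{\left(y,I \right)} = \left(7 y + y I\right) - 262 = \left(7 y + I y\right) - 262 = -262 + 7 y + I y$)
$\frac{35745}{D{\left(-134,E{\left(-6,13 \right)} \right)}} + \frac{9499}{-143105} = \frac{35745}{-262 + 7 \left(-134\right) + 13 \left(-134\right)} + \frac{9499}{-143105} = \frac{35745}{-262 - 938 - 1742} + 9499 \left(- \frac{1}{143105}\right) = \frac{35745}{-2942} - \frac{9499}{143105} = 35745 \left(- \frac{1}{2942}\right) - \frac{9499}{143105} = - \frac{35745}{2942} - \frac{9499}{143105} = - \frac{5143234283}{421014910}$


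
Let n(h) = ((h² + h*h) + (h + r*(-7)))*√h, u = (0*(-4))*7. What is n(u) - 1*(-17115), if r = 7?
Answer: 17115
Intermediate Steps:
u = 0 (u = 0*7 = 0)
n(h) = √h*(-49 + h + 2*h²) (n(h) = ((h² + h*h) + (h + 7*(-7)))*√h = ((h² + h²) + (h - 49))*√h = (2*h² + (-49 + h))*√h = (-49 + h + 2*h²)*√h = √h*(-49 + h + 2*h²))
n(u) - 1*(-17115) = √0*(-49 + 0 + 2*0²) - 1*(-17115) = 0*(-49 + 0 + 2*0) + 17115 = 0*(-49 + 0 + 0) + 17115 = 0*(-49) + 17115 = 0 + 17115 = 17115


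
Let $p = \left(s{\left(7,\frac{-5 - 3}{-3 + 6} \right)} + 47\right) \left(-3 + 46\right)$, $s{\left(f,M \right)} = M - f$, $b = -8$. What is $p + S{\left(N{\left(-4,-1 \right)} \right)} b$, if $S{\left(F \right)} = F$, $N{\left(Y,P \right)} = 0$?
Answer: $\frac{4816}{3} \approx 1605.3$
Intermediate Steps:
$p = \frac{4816}{3}$ ($p = \left(\left(\frac{-5 - 3}{-3 + 6} - 7\right) + 47\right) \left(-3 + 46\right) = \left(\left(- \frac{8}{3} - 7\right) + 47\right) 43 = \left(- \frac{29}{3} + 47\right) 43 = \frac{112}{3} \cdot 43 = \frac{4816}{3} \approx 1605.3$)
$p + S{\left(N{\left(-4,-1 \right)} \right)} b = \frac{4816}{3} + 0 \left(-8\right) = \frac{4816}{3} + 0 = \frac{4816}{3}$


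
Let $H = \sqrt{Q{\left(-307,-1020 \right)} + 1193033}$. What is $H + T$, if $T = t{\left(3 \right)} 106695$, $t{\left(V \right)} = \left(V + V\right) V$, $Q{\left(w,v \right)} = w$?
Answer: $1920510 + \sqrt{1192726} \approx 1.9216 \cdot 10^{6}$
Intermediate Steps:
$t{\left(V \right)} = 2 V^{2}$ ($t{\left(V \right)} = 2 V V = 2 V^{2}$)
$H = \sqrt{1192726}$ ($H = \sqrt{-307 + 1193033} = \sqrt{1192726} \approx 1092.1$)
$T = 1920510$ ($T = 2 \cdot 3^{2} \cdot 106695 = 2 \cdot 9 \cdot 106695 = 18 \cdot 106695 = 1920510$)
$H + T = \sqrt{1192726} + 1920510 = 1920510 + \sqrt{1192726}$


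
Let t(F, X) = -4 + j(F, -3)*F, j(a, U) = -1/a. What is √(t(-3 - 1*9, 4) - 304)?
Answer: I*√309 ≈ 17.578*I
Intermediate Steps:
t(F, X) = -5 (t(F, X) = -4 + (-1/F)*F = -4 - 1 = -5)
√(t(-3 - 1*9, 4) - 304) = √(-5 - 304) = √(-309) = I*√309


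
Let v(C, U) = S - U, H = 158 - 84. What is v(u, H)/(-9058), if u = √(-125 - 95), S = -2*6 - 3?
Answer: 89/9058 ≈ 0.0098256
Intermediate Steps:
H = 74
S = -15 (S = -12 - 3 = -15)
u = 2*I*√55 (u = √(-220) = 2*I*√55 ≈ 14.832*I)
v(C, U) = -15 - U
v(u, H)/(-9058) = (-15 - 1*74)/(-9058) = (-15 - 74)*(-1/9058) = -89*(-1/9058) = 89/9058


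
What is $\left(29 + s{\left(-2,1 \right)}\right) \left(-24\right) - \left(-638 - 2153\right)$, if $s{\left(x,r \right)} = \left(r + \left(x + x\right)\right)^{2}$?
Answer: $1879$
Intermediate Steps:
$s{\left(x,r \right)} = \left(r + 2 x\right)^{2}$
$\left(29 + s{\left(-2,1 \right)}\right) \left(-24\right) - \left(-638 - 2153\right) = \left(29 + \left(1 + 2 \left(-2\right)\right)^{2}\right) \left(-24\right) - \left(-638 - 2153\right) = \left(29 + \left(1 - 4\right)^{2}\right) \left(-24\right) - \left(-638 - 2153\right) = \left(29 + \left(-3\right)^{2}\right) \left(-24\right) - -2791 = \left(29 + 9\right) \left(-24\right) + 2791 = 38 \left(-24\right) + 2791 = -912 + 2791 = 1879$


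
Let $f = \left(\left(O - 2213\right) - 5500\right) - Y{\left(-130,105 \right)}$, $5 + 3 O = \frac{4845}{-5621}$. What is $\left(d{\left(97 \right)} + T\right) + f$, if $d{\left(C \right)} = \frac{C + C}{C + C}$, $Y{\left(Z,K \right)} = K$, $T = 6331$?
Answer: $- \frac{25091368}{16863} \approx -1488.0$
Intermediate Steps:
$O = - \frac{32950}{16863}$ ($O = - \frac{5}{3} + \frac{4845 \frac{1}{-5621}}{3} = - \frac{5}{3} + \frac{4845 \left(- \frac{1}{5621}\right)}{3} = - \frac{5}{3} + \frac{1}{3} \left(- \frac{4845}{5621}\right) = - \frac{5}{3} - \frac{1615}{5621} = - \frac{32950}{16863} \approx -1.954$)
$d{\left(C \right)} = 1$ ($d{\left(C \right)} = \frac{2 C}{2 C} = 2 C \frac{1}{2 C} = 1$)
$f = - \frac{131867884}{16863}$ ($f = \left(\left(- \frac{32950}{16863} - 2213\right) - 5500\right) - 105 = \left(- \frac{37350769}{16863} - 5500\right) - 105 = - \frac{130097269}{16863} - 105 = - \frac{131867884}{16863} \approx -7820.0$)
$\left(d{\left(97 \right)} + T\right) + f = \left(1 + 6331\right) - \frac{131867884}{16863} = 6332 - \frac{131867884}{16863} = - \frac{25091368}{16863}$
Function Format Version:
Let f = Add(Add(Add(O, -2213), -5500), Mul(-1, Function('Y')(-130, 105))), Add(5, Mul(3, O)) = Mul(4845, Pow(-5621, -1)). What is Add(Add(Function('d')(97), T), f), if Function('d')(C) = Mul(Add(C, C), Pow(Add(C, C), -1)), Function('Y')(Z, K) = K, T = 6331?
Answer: Rational(-25091368, 16863) ≈ -1488.0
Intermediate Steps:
O = Rational(-32950, 16863) (O = Add(Rational(-5, 3), Mul(Rational(1, 3), Mul(4845, Pow(-5621, -1)))) = Add(Rational(-5, 3), Mul(Rational(1, 3), Mul(4845, Rational(-1, 5621)))) = Add(Rational(-5, 3), Mul(Rational(1, 3), Rational(-4845, 5621))) = Add(Rational(-5, 3), Rational(-1615, 5621)) = Rational(-32950, 16863) ≈ -1.9540)
Function('d')(C) = 1 (Function('d')(C) = Mul(Mul(2, C), Pow(Mul(2, C), -1)) = Mul(Mul(2, C), Mul(Rational(1, 2), Pow(C, -1))) = 1)
f = Rational(-131867884, 16863) (f = Add(Add(Add(Rational(-32950, 16863), -2213), -5500), Mul(-1, 105)) = Add(Add(Rational(-37350769, 16863), -5500), -105) = Add(Rational(-130097269, 16863), -105) = Rational(-131867884, 16863) ≈ -7820.0)
Add(Add(Function('d')(97), T), f) = Add(Add(1, 6331), Rational(-131867884, 16863)) = Add(6332, Rational(-131867884, 16863)) = Rational(-25091368, 16863)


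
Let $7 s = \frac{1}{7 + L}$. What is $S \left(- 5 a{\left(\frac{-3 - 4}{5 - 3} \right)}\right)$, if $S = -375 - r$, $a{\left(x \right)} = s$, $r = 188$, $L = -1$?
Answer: $\frac{2815}{42} \approx 67.024$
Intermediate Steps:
$s = \frac{1}{42}$ ($s = \frac{1}{7 \left(7 - 1\right)} = \frac{1}{7 \cdot 6} = \frac{1}{7} \cdot \frac{1}{6} = \frac{1}{42} \approx 0.02381$)
$a{\left(x \right)} = \frac{1}{42}$
$S = -563$ ($S = -375 - 188 = -563$)
$S \left(- 5 a{\left(\frac{-3 - 4}{5 - 3} \right)}\right) = - 563 \left(\left(-5\right) \frac{1}{42}\right) = \left(-563\right) \left(- \frac{5}{42}\right) = \frac{2815}{42}$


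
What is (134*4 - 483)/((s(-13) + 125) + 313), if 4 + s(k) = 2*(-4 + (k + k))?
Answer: 53/374 ≈ 0.14171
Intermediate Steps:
s(k) = -12 + 4*k (s(k) = -4 + 2*(-4 + (k + k)) = -4 + 2*(-4 + 2*k) = -4 + (-8 + 4*k) = -12 + 4*k)
(134*4 - 483)/((s(-13) + 125) + 313) = (134*4 - 483)/(((-12 + 4*(-13)) + 125) + 313) = (536 - 483)/(((-12 - 52) + 125) + 313) = 53/((-64 + 125) + 313) = 53/(61 + 313) = 53/374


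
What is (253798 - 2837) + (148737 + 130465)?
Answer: 530163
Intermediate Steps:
(253798 - 2837) + (148737 + 130465) = 250961 + 279202 = 530163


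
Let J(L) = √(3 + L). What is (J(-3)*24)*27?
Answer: 0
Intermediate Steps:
(J(-3)*24)*27 = (√(3 - 3)*24)*27 = (√0*24)*27 = (0*24)*27 = 0*27 = 0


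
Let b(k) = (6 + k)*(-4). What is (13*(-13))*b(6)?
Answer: 8112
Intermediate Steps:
b(k) = -24 - 4*k
(13*(-13))*b(6) = (13*(-13))*(-24 - 4*6) = -169*(-24 - 24) = -169*(-48) = 8112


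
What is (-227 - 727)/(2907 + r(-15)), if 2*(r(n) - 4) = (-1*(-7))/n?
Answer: -28620/87323 ≈ -0.32775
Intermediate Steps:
r(n) = 4 + 7/(2*n) (r(n) = 4 + ((-1*(-7))/n)/2 = 4 + (7/n)/2 = 4 + 7/(2*n))
(-227 - 727)/(2907 + r(-15)) = (-227 - 727)/(2907 + (4 + (7/2)/(-15))) = -954/(2907 + (4 + (7/2)*(-1/15))) = -954/(2907 + (4 - 7/30)) = -954/(2907 + 113/30) = -954/87323/30 = -954*30/87323 = -28620/87323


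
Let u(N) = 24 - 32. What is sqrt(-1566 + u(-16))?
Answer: I*sqrt(1574) ≈ 39.674*I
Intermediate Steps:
u(N) = -8
sqrt(-1566 + u(-16)) = sqrt(-1566 - 8) = sqrt(-1574) = I*sqrt(1574)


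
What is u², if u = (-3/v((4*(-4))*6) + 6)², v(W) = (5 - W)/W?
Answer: 638778183696/104060401 ≈ 6138.5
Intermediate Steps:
v(W) = (5 - W)/W
u = 799236/10201 (u = (-3*(-96/(5 - 4*(-4)*6)) + 6)² = (-3*(-96/(5 - (-16)*6)) + 6)² = (-3*(-96/(5 - 1*(-96))) + 6)² = (-3*(-96/(5 + 96)) + 6)² = (-3/((-1/96*101)) + 6)² = (-3/(-101/96) + 6)² = (-3*(-96/101) + 6)² = (288/101 + 6)² = (894/101)² = 799236/10201 ≈ 78.349)
u² = (799236/10201)² = 638778183696/104060401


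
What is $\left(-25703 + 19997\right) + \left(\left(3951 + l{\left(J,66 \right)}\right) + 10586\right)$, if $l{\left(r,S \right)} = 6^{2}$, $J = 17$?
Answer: $8867$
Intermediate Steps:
$l{\left(r,S \right)} = 36$
$\left(-25703 + 19997\right) + \left(\left(3951 + l{\left(J,66 \right)}\right) + 10586\right) = \left(-25703 + 19997\right) + \left(\left(3951 + 36\right) + 10586\right) = -5706 + \left(3987 + 10586\right) = -5706 + 14573 = 8867$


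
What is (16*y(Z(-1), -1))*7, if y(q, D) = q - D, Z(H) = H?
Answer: 0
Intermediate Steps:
(16*y(Z(-1), -1))*7 = (16*(-1 - 1*(-1)))*7 = (16*(-1 + 1))*7 = (16*0)*7 = 0*7 = 0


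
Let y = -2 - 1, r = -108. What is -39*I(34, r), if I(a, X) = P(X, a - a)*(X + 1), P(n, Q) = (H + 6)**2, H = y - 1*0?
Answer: 37557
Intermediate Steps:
y = -3
H = -3 (H = -3 - 1*0 = -3 + 0 = -3)
P(n, Q) = 9 (P(n, Q) = (-3 + 6)**2 = 3**2 = 9)
I(a, X) = 9 + 9*X (I(a, X) = 9*(X + 1) = 9*(1 + X) = 9 + 9*X)
-39*I(34, r) = -39*(9 + 9*(-108)) = -39*(9 - 972) = -39*(-963) = 37557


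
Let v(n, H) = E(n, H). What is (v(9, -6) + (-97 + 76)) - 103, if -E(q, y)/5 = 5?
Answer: -149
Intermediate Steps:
E(q, y) = -25 (E(q, y) = -5*5 = -25)
v(n, H) = -25
(v(9, -6) + (-97 + 76)) - 103 = (-25 + (-97 + 76)) - 103 = (-25 - 21) - 103 = -46 - 103 = -149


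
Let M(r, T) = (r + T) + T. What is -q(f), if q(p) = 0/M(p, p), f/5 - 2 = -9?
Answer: 0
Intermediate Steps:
M(r, T) = r + 2*T (M(r, T) = (T + r) + T = r + 2*T)
f = -35 (f = 10 + 5*(-9) = 10 - 45 = -35)
q(p) = 0 (q(p) = 0/(p + 2*p) = 0/((3*p)) = 0*(1/(3*p)) = 0)
-q(f) = -1*0 = 0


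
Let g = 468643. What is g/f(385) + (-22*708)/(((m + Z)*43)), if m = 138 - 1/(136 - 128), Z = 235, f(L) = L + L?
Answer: 8573774401/14109590 ≈ 607.66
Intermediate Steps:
f(L) = 2*L
m = 1103/8 (m = 138 - 1/8 = 1103/8 ≈ 137.88)
g/f(385) + (-22*708)/(((m + Z)*43)) = 468643/((2*385)) + (-22*708)/(((1103/8 + 235)*43)) = 468643/770 - 15576/((2983/8)*43) = 468643*(1/770) - 15576/128269/8 = 66949/110 - 15576*8/128269 = 66949/110 - 124608/128269 = 8573774401/14109590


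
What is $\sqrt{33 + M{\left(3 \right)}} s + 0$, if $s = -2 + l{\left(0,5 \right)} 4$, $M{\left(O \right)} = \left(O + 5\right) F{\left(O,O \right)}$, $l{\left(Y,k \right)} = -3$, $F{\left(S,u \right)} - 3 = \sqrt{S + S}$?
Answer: $- 14 \sqrt{57 + 8 \sqrt{6}} \approx -122.53$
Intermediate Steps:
$F{\left(S,u \right)} = 3 + \sqrt{2} \sqrt{S}$ ($F{\left(S,u \right)} = 3 + \sqrt{S + S} = 3 + \sqrt{2 S} = 3 + \sqrt{2} \sqrt{S}$)
$M{\left(O \right)} = \left(3 + \sqrt{2} \sqrt{O}\right) \left(5 + O\right)$ ($M{\left(O \right)} = \left(O + 5\right) \left(3 + \sqrt{2} \sqrt{O}\right) = \left(5 + O\right) \left(3 + \sqrt{2} \sqrt{O}\right) = \left(3 + \sqrt{2} \sqrt{O}\right) \left(5 + O\right)$)
$s = -14$ ($s = -2 - 12 = -14$)
$\sqrt{33 + M{\left(3 \right)}} s + 0 = \sqrt{33 + \left(3 + \sqrt{2} \sqrt{3}\right) \left(5 + 3\right)} \left(-14\right) + 0 = \sqrt{33 + \left(3 + \sqrt{6}\right) 8} \left(-14\right) + 0 = \sqrt{33 + \left(24 + 8 \sqrt{6}\right)} \left(-14\right) + 0 = \sqrt{57 + 8 \sqrt{6}} \left(-14\right) + 0 = - 14 \sqrt{57 + 8 \sqrt{6}} + 0 = - 14 \sqrt{57 + 8 \sqrt{6}}$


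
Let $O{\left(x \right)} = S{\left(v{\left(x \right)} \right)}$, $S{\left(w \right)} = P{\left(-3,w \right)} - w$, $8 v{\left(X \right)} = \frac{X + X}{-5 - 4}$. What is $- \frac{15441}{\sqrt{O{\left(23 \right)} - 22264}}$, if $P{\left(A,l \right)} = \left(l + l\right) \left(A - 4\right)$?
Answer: $\frac{30882 i \sqrt{801159}}{267053} \approx 103.51 i$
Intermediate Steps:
$P{\left(A,l \right)} = 2 l \left(-4 + A\right)$
$v{\left(X \right)} = - \frac{X}{36}$ ($v{\left(X \right)} = \frac{\left(X + X\right) \frac{1}{-5 - 4}}{8} = \frac{2 X \frac{1}{-9}}{8} = \frac{2 X \left(- \frac{1}{9}\right)}{8} = \frac{\left(- \frac{2}{9}\right) X}{8} = - \frac{X}{36}$)
$S{\left(w \right)} = - 15 w$ ($S{\left(w \right)} = 2 w \left(-4 - 3\right) - w = 2 w \left(-7\right) - w = - 14 w - w = - 15 w$)
$O{\left(x \right)} = \frac{5 x}{12}$ ($O{\left(x \right)} = - 15 \left(- \frac{x}{36}\right) = \frac{5 x}{12}$)
$- \frac{15441}{\sqrt{O{\left(23 \right)} - 22264}} = - \frac{15441}{\sqrt{\frac{5}{12} \cdot 23 - 22264}} = - \frac{15441}{\sqrt{\frac{115}{12} - 22264}} = - \frac{15441}{\sqrt{- \frac{267053}{12}}} = - \frac{15441}{\frac{1}{6} i \sqrt{801159}} = - 15441 \left(- \frac{2 i \sqrt{801159}}{267053}\right) = \frac{30882 i \sqrt{801159}}{267053}$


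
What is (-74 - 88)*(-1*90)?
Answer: 14580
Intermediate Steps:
(-74 - 88)*(-1*90) = -162*(-90) = 14580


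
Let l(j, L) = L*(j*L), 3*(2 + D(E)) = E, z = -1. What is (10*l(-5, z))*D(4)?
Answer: 100/3 ≈ 33.333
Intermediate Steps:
D(E) = -2 + E/3
l(j, L) = j*L**2 (l(j, L) = L*(L*j) = j*L**2)
(10*l(-5, z))*D(4) = (10*(-5*(-1)**2))*(-2 + (1/3)*4) = (10*(-5*1))*(-2 + 4/3) = (10*(-5))*(-2/3) = -50*(-2/3) = 100/3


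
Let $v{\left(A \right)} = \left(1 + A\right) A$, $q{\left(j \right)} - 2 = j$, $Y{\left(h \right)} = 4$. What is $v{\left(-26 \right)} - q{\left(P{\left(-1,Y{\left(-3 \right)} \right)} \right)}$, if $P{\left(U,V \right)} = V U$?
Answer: $652$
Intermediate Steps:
$P{\left(U,V \right)} = U V$
$q{\left(j \right)} = 2 + j$
$v{\left(A \right)} = A \left(1 + A\right)$
$v{\left(-26 \right)} - q{\left(P{\left(-1,Y{\left(-3 \right)} \right)} \right)} = - 26 \left(1 - 26\right) - \left(2 - 4\right) = \left(-26\right) \left(-25\right) - \left(2 - 4\right) = 650 - -2 = 650 + 2 = 652$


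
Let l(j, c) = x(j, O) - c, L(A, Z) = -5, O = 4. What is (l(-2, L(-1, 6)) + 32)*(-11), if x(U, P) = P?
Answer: -451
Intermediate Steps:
l(j, c) = 4 - c
(l(-2, L(-1, 6)) + 32)*(-11) = ((4 - 1*(-5)) + 32)*(-11) = ((4 + 5) + 32)*(-11) = (9 + 32)*(-11) = 41*(-11) = -451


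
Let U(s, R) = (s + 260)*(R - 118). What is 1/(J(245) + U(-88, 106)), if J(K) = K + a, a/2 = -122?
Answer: -1/2063 ≈ -0.00048473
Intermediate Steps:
a = -244 (a = 2*(-122) = -244)
U(s, R) = (-118 + R)*(260 + s) (U(s, R) = (260 + s)*(-118 + R) = (-118 + R)*(260 + s))
J(K) = -244 + K (J(K) = K - 244 = -244 + K)
1/(J(245) + U(-88, 106)) = 1/((-244 + 245) + (-30680 - 118*(-88) + 260*106 + 106*(-88))) = 1/(1 + (-30680 + 10384 + 27560 - 9328)) = 1/(1 - 2064) = 1/(-2063) = -1/2063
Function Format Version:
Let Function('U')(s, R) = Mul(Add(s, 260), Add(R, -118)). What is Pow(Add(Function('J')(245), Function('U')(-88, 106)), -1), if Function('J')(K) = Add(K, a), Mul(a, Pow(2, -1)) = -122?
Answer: Rational(-1, 2063) ≈ -0.00048473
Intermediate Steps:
a = -244 (a = Mul(2, -122) = -244)
Function('U')(s, R) = Mul(Add(-118, R), Add(260, s)) (Function('U')(s, R) = Mul(Add(260, s), Add(-118, R)) = Mul(Add(-118, R), Add(260, s)))
Function('J')(K) = Add(-244, K) (Function('J')(K) = Add(K, -244) = Add(-244, K))
Pow(Add(Function('J')(245), Function('U')(-88, 106)), -1) = Pow(Add(Add(-244, 245), Add(-30680, Mul(-118, -88), Mul(260, 106), Mul(106, -88))), -1) = Pow(Add(1, Add(-30680, 10384, 27560, -9328)), -1) = Pow(Add(1, -2064), -1) = Pow(-2063, -1) = Rational(-1, 2063)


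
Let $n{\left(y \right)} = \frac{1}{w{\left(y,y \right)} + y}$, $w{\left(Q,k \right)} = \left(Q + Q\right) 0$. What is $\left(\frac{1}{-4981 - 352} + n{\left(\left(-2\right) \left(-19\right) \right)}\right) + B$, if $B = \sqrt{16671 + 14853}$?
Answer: $\frac{5295}{202654} + 2 \sqrt{7881} \approx 177.58$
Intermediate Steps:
$w{\left(Q,k \right)} = 0$ ($w{\left(Q,k \right)} = 2 Q 0 = 0$)
$n{\left(y \right)} = \frac{1}{y}$ ($n{\left(y \right)} = \frac{1}{0 + y} = \frac{1}{y}$)
$B = 2 \sqrt{7881}$ ($B = \sqrt{31524} = 2 \sqrt{7881} \approx 177.55$)
$\left(\frac{1}{-4981 - 352} + n{\left(\left(-2\right) \left(-19\right) \right)}\right) + B = \left(\frac{1}{-4981 - 352} + \frac{1}{\left(-2\right) \left(-19\right)}\right) + 2 \sqrt{7881} = \left(\frac{1}{-5333} + \frac{1}{38}\right) + 2 \sqrt{7881} = \left(- \frac{1}{5333} + \frac{1}{38}\right) + 2 \sqrt{7881} = \frac{5295}{202654} + 2 \sqrt{7881}$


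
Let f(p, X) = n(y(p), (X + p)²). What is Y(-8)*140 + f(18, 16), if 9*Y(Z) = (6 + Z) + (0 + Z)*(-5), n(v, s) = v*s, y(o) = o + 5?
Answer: 244612/9 ≈ 27179.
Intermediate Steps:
y(o) = 5 + o
n(v, s) = s*v
f(p, X) = (X + p)²*(5 + p)
Y(Z) = ⅔ - 4*Z/9 (Y(Z) = ((6 + Z) + (0 + Z)*(-5))/9 = ((6 + Z) + Z*(-5))/9 = ((6 + Z) - 5*Z)/9 = (6 - 4*Z)/9 = ⅔ - 4*Z/9)
Y(-8)*140 + f(18, 16) = (⅔ - 4/9*(-8))*140 + (16 + 18)²*(5 + 18) = (⅔ + 32/9)*140 + 34²*23 = (38/9)*140 + 1156*23 = 5320/9 + 26588 = 244612/9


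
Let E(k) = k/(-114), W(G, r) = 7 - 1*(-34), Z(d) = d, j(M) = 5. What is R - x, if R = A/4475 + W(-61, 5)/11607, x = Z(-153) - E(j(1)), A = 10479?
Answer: 102176399113/657923450 ≈ 155.30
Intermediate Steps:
W(G, r) = 41 (W(G, r) = 7 + 34 = 41)
E(k) = -k/114 (E(k) = k*(-1/114) = -k/114)
x = -17437/114 (x = -153 - (-1)*5/114 = -153 - 1*(-5/114) = -153 + 5/114 = -17437/114 ≈ -152.96)
R = 121813228/51941325 (R = 10479/4475 + 41/11607 = 121813228/51941325 ≈ 2.3452)
R - x = 121813228/51941325 - 1*(-17437/114) = 121813228/51941325 + 17437/114 = 102176399113/657923450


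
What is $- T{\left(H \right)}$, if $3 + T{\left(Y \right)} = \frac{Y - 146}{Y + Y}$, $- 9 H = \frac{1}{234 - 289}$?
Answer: $\frac{72275}{2} \approx 36138.0$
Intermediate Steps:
$H = \frac{1}{495}$ ($H = - \frac{1}{9 \left(234 - 289\right)} = - \frac{1}{9 \left(-55\right)} = \left(- \frac{1}{9}\right) \left(- \frac{1}{55}\right) = \frac{1}{495} \approx 0.0020202$)
$T{\left(Y \right)} = -3 + \frac{-146 + Y}{2 Y}$ ($T{\left(Y \right)} = -3 + \frac{Y - 146}{Y + Y} = -3 + \frac{-146 + Y}{2 Y}$)
$- T{\left(H \right)} = - (- \frac{5}{2} - 73 \frac{1}{\frac{1}{495}}) = - (- \frac{5}{2} - 36135) = \left(-1\right) \left(- \frac{72275}{2}\right) = \frac{72275}{2}$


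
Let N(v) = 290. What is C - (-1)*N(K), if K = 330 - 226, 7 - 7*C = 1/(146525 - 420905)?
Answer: 558912061/1920660 ≈ 291.00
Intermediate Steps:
C = 1920661/1920660 (C = 1 - 1/(7*(146525 - 420905)) = 1 - ⅐/(-274380) = 1 - ⅐*(-1/274380) = 1 + 1/1920660 = 1920661/1920660 ≈ 1.0000)
K = 104
C - (-1)*N(K) = 1920661/1920660 - (-1)*290 = 1920661/1920660 - 1*(-290) = 1920661/1920660 + 290 = 558912061/1920660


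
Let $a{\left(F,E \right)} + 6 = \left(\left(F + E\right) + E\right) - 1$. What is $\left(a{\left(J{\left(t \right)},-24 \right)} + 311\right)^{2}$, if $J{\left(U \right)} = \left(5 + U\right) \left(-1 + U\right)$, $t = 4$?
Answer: $80089$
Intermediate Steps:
$J{\left(U \right)} = \left(-1 + U\right) \left(5 + U\right)$
$a{\left(F,E \right)} = -7 + F + 2 E$ ($a{\left(F,E \right)} = -6 - \left(1 - F - 2 E\right) = -6 + \left(-1 + F + 2 E\right) = -7 + F + 2 E$)
$\left(a{\left(J{\left(t \right)},-24 \right)} + 311\right)^{2} = \left(\left(-7 + \left(-5 + 4^{2} + 4 \cdot 4\right) + 2 \left(-24\right)\right) + 311\right)^{2} = \left(\left(-7 + \left(-5 + 16 + 16\right) - 48\right) + 311\right)^{2} = \left(\left(-7 + 27 - 48\right) + 311\right)^{2} = \left(-28 + 311\right)^{2} = 283^{2} = 80089$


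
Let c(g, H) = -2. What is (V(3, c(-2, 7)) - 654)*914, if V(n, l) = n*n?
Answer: -589530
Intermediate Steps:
V(n, l) = n**2
(V(3, c(-2, 7)) - 654)*914 = (3**2 - 654)*914 = (9 - 654)*914 = -645*914 = -589530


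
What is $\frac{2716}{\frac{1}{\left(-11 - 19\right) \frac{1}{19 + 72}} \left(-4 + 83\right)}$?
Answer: $- \frac{11640}{1027} \approx -11.334$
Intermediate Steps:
$\frac{2716}{\frac{1}{\left(-11 - 19\right) \frac{1}{19 + 72}} \left(-4 + 83\right)} = \frac{2716}{\frac{1}{\left(-30\right) \frac{1}{91}} \cdot 79} = \frac{2716}{\frac{1}{- \frac{30}{91}} \cdot 79} = \frac{2716}{\left(- \frac{91}{30}\right) 79} = \frac{2716}{- \frac{7189}{30}} = 2716 \left(- \frac{30}{7189}\right) = - \frac{11640}{1027}$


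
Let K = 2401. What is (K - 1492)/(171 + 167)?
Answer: 909/338 ≈ 2.6894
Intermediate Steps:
(K - 1492)/(171 + 167) = (2401 - 1492)/(171 + 167) = 909/338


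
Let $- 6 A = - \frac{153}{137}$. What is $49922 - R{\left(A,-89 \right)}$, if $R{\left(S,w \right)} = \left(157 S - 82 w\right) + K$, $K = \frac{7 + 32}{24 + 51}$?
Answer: $\frac{291770663}{6850} \approx 42594.0$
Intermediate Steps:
$K = \frac{13}{25}$ ($K = \frac{39}{75} = 39 \cdot \frac{1}{75} = \frac{13}{25} \approx 0.52$)
$A = \frac{51}{274}$ ($A = - \frac{\left(-153\right) \frac{1}{137}}{6} = \left(- \frac{1}{6}\right) \left(- \frac{153}{137}\right) = \frac{51}{274} \approx 0.18613$)
$R{\left(S,w \right)} = \frac{13}{25} - 82 w + 157 S$ ($R{\left(S,w \right)} = \left(157 S - 82 w\right) + \frac{13}{25} = \left(- 82 w + 157 S\right) + \frac{13}{25} = \frac{13}{25} - 82 w + 157 S$)
$49922 - R{\left(A,-89 \right)} = 49922 - \left(\frac{13}{25} - -7298 + 157 \cdot \frac{51}{274}\right) = 49922 - \left(\frac{13}{25} + 7298 + \frac{8007}{274}\right) = 49922 - \frac{50195037}{6850} = \frac{291770663}{6850}$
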